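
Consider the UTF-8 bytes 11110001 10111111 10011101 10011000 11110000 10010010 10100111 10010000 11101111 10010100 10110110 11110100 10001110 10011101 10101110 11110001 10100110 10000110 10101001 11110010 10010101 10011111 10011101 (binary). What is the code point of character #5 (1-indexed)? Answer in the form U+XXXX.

U+661A9

Offset 0: leading byte 0xF1 = 11110001 → 4-byte char #1 = F1 BF 9D 98.
Offset 4: leading byte 0xF0 = 11110000 → 4-byte char #2 = F0 92 A7 90.
Offset 8: leading byte 0xEF = 11101111 → 3-byte char #3 = EF 94 B6.
Offset 11: leading byte 0xF4 = 11110100 → 4-byte char #4 = F4 8E 9D AE.
Offset 15: leading byte 0xF1 = 11110001 → 4-byte char #5 = F1 A6 86 A9.
Leading byte 0xF1 = 11110001 matches 11110xxx → 4-byte sequence.
Byte 1: 0xF1 = 11110001, payload 001 (3 bits).
Byte 2: 0xA6 = 10100110 (10xxxxxx ✓), payload 100110.
Byte 3: 0x86 = 10000110 (10xxxxxx ✓), payload 000110.
Byte 4: 0xA9 = 10101001 (10xxxxxx ✓), payload 101001.
Concatenate: 001100110000110101001 = 0x661A9 (21 bits → U+661A9).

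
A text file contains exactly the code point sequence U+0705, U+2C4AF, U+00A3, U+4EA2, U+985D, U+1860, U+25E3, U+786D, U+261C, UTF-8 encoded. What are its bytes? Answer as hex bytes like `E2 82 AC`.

U+0705: 2-byte form → DC 85.
U+2C4AF: 4-byte form → F0 AC 92 AF.
U+00A3: 2-byte form → C2 A3.
U+4EA2: 3-byte form → E4 BA A2.
U+985D: 3-byte form → E9 A1 9D.
U+1860: 3-byte form → E1 A1 A0.
U+25E3: 3-byte form → E2 97 A3.
U+786D: 3-byte form → E7 A1 AD.
U+261C: 3-byte form → E2 98 9C.
Concatenated (26 bytes): DC 85 F0 AC 92 AF C2 A3 E4 BA A2 E9 A1 9D E1 A1 A0 E2 97 A3 E7 A1 AD E2 98 9C.

DC 85 F0 AC 92 AF C2 A3 E4 BA A2 E9 A1 9D E1 A1 A0 E2 97 A3 E7 A1 AD E2 98 9C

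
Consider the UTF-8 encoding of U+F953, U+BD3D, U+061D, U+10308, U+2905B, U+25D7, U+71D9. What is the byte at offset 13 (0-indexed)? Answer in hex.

0xA9

U+F953 → 3-byte form EF A5 93 at offsets 0–2.
U+BD3D → 3-byte form EB B4 BD at offsets 3–5.
U+061D → 2-byte form D8 9D at offsets 6–7.
U+10308 → 4-byte form F0 90 8C 88 at offsets 8–11.
U+2905B → 4-byte form F0 A9 81 9B at offsets 12–15.
Offset 13 falls in char 5's range; it's byte 2 of F0 A9 81 9B = 0xA9.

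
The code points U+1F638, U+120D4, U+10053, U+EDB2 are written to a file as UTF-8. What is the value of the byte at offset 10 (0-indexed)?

U+1F638 → 4-byte form F0 9F 98 B8 at offsets 0–3.
U+120D4 → 4-byte form F0 92 83 94 at offsets 4–7.
U+10053 → 4-byte form F0 90 81 93 at offsets 8–11.
Offset 10 falls in char 3's range; it's byte 3 of F0 90 81 93 = 0x81.

0x81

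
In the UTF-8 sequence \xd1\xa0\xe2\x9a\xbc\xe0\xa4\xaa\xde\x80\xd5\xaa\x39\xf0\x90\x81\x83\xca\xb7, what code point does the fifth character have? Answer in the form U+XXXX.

U+056A

Offset 0: leading byte 0xD1 = 11010001 → 2-byte char #1 = D1 A0.
Offset 2: leading byte 0xE2 = 11100010 → 3-byte char #2 = E2 9A BC.
Offset 5: leading byte 0xE0 = 11100000 → 3-byte char #3 = E0 A4 AA.
Offset 8: leading byte 0xDE = 11011110 → 2-byte char #4 = DE 80.
Offset 10: leading byte 0xD5 = 11010101 → 2-byte char #5 = D5 AA.
Leading byte 0xD5 = 11010101 matches 110xxxxx → 2-byte sequence.
Byte 1: 0xD5 = 11010101, payload 10101 (5 bits).
Byte 2: 0xAA = 10101010 (10xxxxxx ✓), payload 101010.
Concatenate: 10101101010 = 0x56A (11 bits → U+056A).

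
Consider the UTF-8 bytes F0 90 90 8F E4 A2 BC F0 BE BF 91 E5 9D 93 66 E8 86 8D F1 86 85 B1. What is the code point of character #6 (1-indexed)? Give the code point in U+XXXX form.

U+818D

Offset 0: leading byte 0xF0 = 11110000 → 4-byte char #1 = F0 90 90 8F.
Offset 4: leading byte 0xE4 = 11100100 → 3-byte char #2 = E4 A2 BC.
Offset 7: leading byte 0xF0 = 11110000 → 4-byte char #3 = F0 BE BF 91.
Offset 11: leading byte 0xE5 = 11100101 → 3-byte char #4 = E5 9D 93.
Offset 14: leading byte 0x66 = 01100110 → 1-byte char #5 = 66.
Offset 15: leading byte 0xE8 = 11101000 → 3-byte char #6 = E8 86 8D.
Leading byte 0xE8 = 11101000 matches 1110xxxx → 3-byte sequence.
Byte 1: 0xE8 = 11101000, payload 1000 (4 bits).
Byte 2: 0x86 = 10000110 (10xxxxxx ✓), payload 000110.
Byte 3: 0x8D = 10001101 (10xxxxxx ✓), payload 001101.
Concatenate: 1000000110001101 = 0x818D (16 bits → U+818D).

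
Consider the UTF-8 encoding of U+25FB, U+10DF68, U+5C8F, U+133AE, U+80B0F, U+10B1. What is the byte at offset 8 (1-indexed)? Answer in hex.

0xE5

1-indexed offset 8 is 0-indexed offset 7.
U+25FB → 3-byte form E2 97 BB at offsets 0–2.
U+10DF68 → 4-byte form F4 8D BD A8 at offsets 3–6.
U+5C8F → 3-byte form E5 B2 8F at offsets 7–9.
Offset 7 falls in char 3's range; it's byte 1 of E5 B2 8F = 0xE5.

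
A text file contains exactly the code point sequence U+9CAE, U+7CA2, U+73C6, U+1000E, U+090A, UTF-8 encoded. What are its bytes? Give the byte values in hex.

E9 B2 AE E7 B2 A2 E7 8F 86 F0 90 80 8E E0 A4 8A

U+9CAE: 3-byte form → E9 B2 AE.
U+7CA2: 3-byte form → E7 B2 A2.
U+73C6: 3-byte form → E7 8F 86.
U+1000E: 4-byte form → F0 90 80 8E.
U+090A: 3-byte form → E0 A4 8A.
Concatenated (16 bytes): E9 B2 AE E7 B2 A2 E7 8F 86 F0 90 80 8E E0 A4 8A.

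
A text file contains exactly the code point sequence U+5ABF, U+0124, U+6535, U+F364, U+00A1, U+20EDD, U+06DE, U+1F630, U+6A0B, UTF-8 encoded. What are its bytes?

U+5ABF: 3-byte form → E5 AA BF.
U+0124: 2-byte form → C4 A4.
U+6535: 3-byte form → E6 94 B5.
U+F364: 3-byte form → EF 8D A4.
U+00A1: 2-byte form → C2 A1.
U+20EDD: 4-byte form → F0 A0 BB 9D.
U+06DE: 2-byte form → DB 9E.
U+1F630: 4-byte form → F0 9F 98 B0.
U+6A0B: 3-byte form → E6 A8 8B.
Concatenated (26 bytes): E5 AA BF C4 A4 E6 94 B5 EF 8D A4 C2 A1 F0 A0 BB 9D DB 9E F0 9F 98 B0 E6 A8 8B.

E5 AA BF C4 A4 E6 94 B5 EF 8D A4 C2 A1 F0 A0 BB 9D DB 9E F0 9F 98 B0 E6 A8 8B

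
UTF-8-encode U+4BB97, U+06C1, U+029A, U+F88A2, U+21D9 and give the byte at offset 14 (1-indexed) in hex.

1-indexed offset 14 is 0-indexed offset 13.
U+4BB97 → 4-byte form F1 8B AE 97 at offsets 0–3.
U+06C1 → 2-byte form DB 81 at offsets 4–5.
U+029A → 2-byte form CA 9A at offsets 6–7.
U+F88A2 → 4-byte form F3 B8 A2 A2 at offsets 8–11.
U+21D9 → 3-byte form E2 87 99 at offsets 12–14.
Offset 13 falls in char 5's range; it's byte 2 of E2 87 99 = 0x87.

0x87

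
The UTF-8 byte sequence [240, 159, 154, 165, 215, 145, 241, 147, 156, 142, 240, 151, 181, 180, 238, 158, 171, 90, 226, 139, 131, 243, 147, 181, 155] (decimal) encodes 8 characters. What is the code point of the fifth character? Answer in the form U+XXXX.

U+E7AB

Offset 0: leading byte 0xF0 = 11110000 → 4-byte char #1 = F0 9F 9A A5.
Offset 4: leading byte 0xD7 = 11010111 → 2-byte char #2 = D7 91.
Offset 6: leading byte 0xF1 = 11110001 → 4-byte char #3 = F1 93 9C 8E.
Offset 10: leading byte 0xF0 = 11110000 → 4-byte char #4 = F0 97 B5 B4.
Offset 14: leading byte 0xEE = 11101110 → 3-byte char #5 = EE 9E AB.
Leading byte 0xEE = 11101110 matches 1110xxxx → 3-byte sequence.
Byte 1: 0xEE = 11101110, payload 1110 (4 bits).
Byte 2: 0x9E = 10011110 (10xxxxxx ✓), payload 011110.
Byte 3: 0xAB = 10101011 (10xxxxxx ✓), payload 101011.
Concatenate: 1110011110101011 = 0xE7AB (16 bits → U+E7AB).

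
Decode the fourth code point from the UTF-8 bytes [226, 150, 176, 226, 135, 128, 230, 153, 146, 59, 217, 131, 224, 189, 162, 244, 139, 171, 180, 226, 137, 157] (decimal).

Offset 0: leading byte 0xE2 = 11100010 → 3-byte char #1 = E2 96 B0.
Offset 3: leading byte 0xE2 = 11100010 → 3-byte char #2 = E2 87 80.
Offset 6: leading byte 0xE6 = 11100110 → 3-byte char #3 = E6 99 92.
Offset 9: leading byte 0x3B = 00111011 → 1-byte char #4 = 3B.
Leading byte 0x3B = 00111011 matches 0xxxxxxx → 1-byte sequence.
Byte 1: 0x3B = 00111011, payload 0111011 (7 bits).
Concatenate: 0111011 = 0x3B (7 bits → U+003B).

U+003B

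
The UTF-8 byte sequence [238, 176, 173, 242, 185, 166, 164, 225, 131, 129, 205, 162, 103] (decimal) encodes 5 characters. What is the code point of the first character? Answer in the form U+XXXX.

Offset 0: leading byte 0xEE = 11101110 → 3-byte char #1 = EE B0 AD.
Leading byte 0xEE = 11101110 matches 1110xxxx → 3-byte sequence.
Byte 1: 0xEE = 11101110, payload 1110 (4 bits).
Byte 2: 0xB0 = 10110000 (10xxxxxx ✓), payload 110000.
Byte 3: 0xAD = 10101101 (10xxxxxx ✓), payload 101101.
Concatenate: 1110110000101101 = 0xEC2D (16 bits → U+EC2D).

U+EC2D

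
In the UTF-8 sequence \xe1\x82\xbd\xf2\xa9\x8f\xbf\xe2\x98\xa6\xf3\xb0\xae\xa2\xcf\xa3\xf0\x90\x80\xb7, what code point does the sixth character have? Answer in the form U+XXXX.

U+10037

Offset 0: leading byte 0xE1 = 11100001 → 3-byte char #1 = E1 82 BD.
Offset 3: leading byte 0xF2 = 11110010 → 4-byte char #2 = F2 A9 8F BF.
Offset 7: leading byte 0xE2 = 11100010 → 3-byte char #3 = E2 98 A6.
Offset 10: leading byte 0xF3 = 11110011 → 4-byte char #4 = F3 B0 AE A2.
Offset 14: leading byte 0xCF = 11001111 → 2-byte char #5 = CF A3.
Offset 16: leading byte 0xF0 = 11110000 → 4-byte char #6 = F0 90 80 B7.
Leading byte 0xF0 = 11110000 matches 11110xxx → 4-byte sequence.
Byte 1: 0xF0 = 11110000, payload 000 (3 bits).
Byte 2: 0x90 = 10010000 (10xxxxxx ✓), payload 010000.
Byte 3: 0x80 = 10000000 (10xxxxxx ✓), payload 000000.
Byte 4: 0xB7 = 10110111 (10xxxxxx ✓), payload 110111.
Concatenate: 000010000000000110111 = 0x10037 (21 bits → U+10037).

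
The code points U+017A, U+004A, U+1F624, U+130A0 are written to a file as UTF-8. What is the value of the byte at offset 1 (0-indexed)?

0xBA

U+017A → 2-byte form C5 BA at offsets 0–1.
Offset 1 falls in char 1's range; it's byte 2 of C5 BA = 0xBA.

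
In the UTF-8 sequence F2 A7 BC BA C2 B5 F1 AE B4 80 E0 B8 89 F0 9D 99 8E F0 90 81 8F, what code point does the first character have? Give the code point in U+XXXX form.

Offset 0: leading byte 0xF2 = 11110010 → 4-byte char #1 = F2 A7 BC BA.
Leading byte 0xF2 = 11110010 matches 11110xxx → 4-byte sequence.
Byte 1: 0xF2 = 11110010, payload 010 (3 bits).
Byte 2: 0xA7 = 10100111 (10xxxxxx ✓), payload 100111.
Byte 3: 0xBC = 10111100 (10xxxxxx ✓), payload 111100.
Byte 4: 0xBA = 10111010 (10xxxxxx ✓), payload 111010.
Concatenate: 010100111111100111010 = 0xA7F3A (21 bits → U+A7F3A).

U+A7F3A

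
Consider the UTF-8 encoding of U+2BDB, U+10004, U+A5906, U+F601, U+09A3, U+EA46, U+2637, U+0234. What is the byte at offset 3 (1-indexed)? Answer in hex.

0x9B

1-indexed offset 3 is 0-indexed offset 2.
U+2BDB → 3-byte form E2 AF 9B at offsets 0–2.
Offset 2 falls in char 1's range; it's byte 3 of E2 AF 9B = 0x9B.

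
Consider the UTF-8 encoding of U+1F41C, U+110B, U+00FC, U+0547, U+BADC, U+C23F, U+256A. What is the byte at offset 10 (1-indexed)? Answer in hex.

0xD5

1-indexed offset 10 is 0-indexed offset 9.
U+1F41C → 4-byte form F0 9F 90 9C at offsets 0–3.
U+110B → 3-byte form E1 84 8B at offsets 4–6.
U+00FC → 2-byte form C3 BC at offsets 7–8.
U+0547 → 2-byte form D5 87 at offsets 9–10.
Offset 9 falls in char 4's range; it's byte 1 of D5 87 = 0xD5.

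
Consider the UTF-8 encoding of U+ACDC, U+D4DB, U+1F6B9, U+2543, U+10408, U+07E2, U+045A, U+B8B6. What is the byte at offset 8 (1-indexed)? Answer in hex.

1-indexed offset 8 is 0-indexed offset 7.
U+ACDC → 3-byte form EA B3 9C at offsets 0–2.
U+D4DB → 3-byte form ED 93 9B at offsets 3–5.
U+1F6B9 → 4-byte form F0 9F 9A B9 at offsets 6–9.
Offset 7 falls in char 3's range; it's byte 2 of F0 9F 9A B9 = 0x9F.

0x9F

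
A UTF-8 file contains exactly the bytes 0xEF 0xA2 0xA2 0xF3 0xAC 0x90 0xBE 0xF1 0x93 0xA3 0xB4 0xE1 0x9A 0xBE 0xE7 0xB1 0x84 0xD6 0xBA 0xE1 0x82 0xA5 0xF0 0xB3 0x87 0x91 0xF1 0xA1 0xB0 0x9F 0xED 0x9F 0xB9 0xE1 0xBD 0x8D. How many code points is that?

11

Byte at offset 0: 0xEF = 11101111 → 3-byte char (#1). Advance 3.
Byte at offset 3: 0xF3 = 11110011 → 4-byte char (#2). Advance 4.
Byte at offset 7: 0xF1 = 11110001 → 4-byte char (#3). Advance 4.
Byte at offset 11: 0xE1 = 11100001 → 3-byte char (#4). Advance 3.
Byte at offset 14: 0xE7 = 11100111 → 3-byte char (#5). Advance 3.
Byte at offset 17: 0xD6 = 11010110 → 2-byte char (#6). Advance 2.
Byte at offset 19: 0xE1 = 11100001 → 3-byte char (#7). Advance 3.
Byte at offset 22: 0xF0 = 11110000 → 4-byte char (#8). Advance 4.
Byte at offset 26: 0xF1 = 11110001 → 4-byte char (#9). Advance 4.
Byte at offset 30: 0xED = 11101101 → 3-byte char (#10). Advance 3.
Byte at offset 33: 0xE1 = 11100001 → 3-byte char (#11). Advance 3.
Reached end at offset 36 after 11 code points.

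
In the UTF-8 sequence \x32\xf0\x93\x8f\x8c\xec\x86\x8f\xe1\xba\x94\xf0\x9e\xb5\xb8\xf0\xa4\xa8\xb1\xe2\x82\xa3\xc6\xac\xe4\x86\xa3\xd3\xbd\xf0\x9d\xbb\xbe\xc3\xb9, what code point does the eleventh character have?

Offset 0: leading byte 0x32 = 00110010 → 1-byte char #1 = 32.
Offset 1: leading byte 0xF0 = 11110000 → 4-byte char #2 = F0 93 8F 8C.
Offset 5: leading byte 0xEC = 11101100 → 3-byte char #3 = EC 86 8F.
Offset 8: leading byte 0xE1 = 11100001 → 3-byte char #4 = E1 BA 94.
Offset 11: leading byte 0xF0 = 11110000 → 4-byte char #5 = F0 9E B5 B8.
Offset 15: leading byte 0xF0 = 11110000 → 4-byte char #6 = F0 A4 A8 B1.
Offset 19: leading byte 0xE2 = 11100010 → 3-byte char #7 = E2 82 A3.
Offset 22: leading byte 0xC6 = 11000110 → 2-byte char #8 = C6 AC.
Offset 24: leading byte 0xE4 = 11100100 → 3-byte char #9 = E4 86 A3.
Offset 27: leading byte 0xD3 = 11010011 → 2-byte char #10 = D3 BD.
Offset 29: leading byte 0xF0 = 11110000 → 4-byte char #11 = F0 9D BB BE.
Leading byte 0xF0 = 11110000 matches 11110xxx → 4-byte sequence.
Byte 1: 0xF0 = 11110000, payload 000 (3 bits).
Byte 2: 0x9D = 10011101 (10xxxxxx ✓), payload 011101.
Byte 3: 0xBB = 10111011 (10xxxxxx ✓), payload 111011.
Byte 4: 0xBE = 10111110 (10xxxxxx ✓), payload 111110.
Concatenate: 000011101111011111110 = 0x1DEFE (21 bits → U+1DEFE).

U+1DEFE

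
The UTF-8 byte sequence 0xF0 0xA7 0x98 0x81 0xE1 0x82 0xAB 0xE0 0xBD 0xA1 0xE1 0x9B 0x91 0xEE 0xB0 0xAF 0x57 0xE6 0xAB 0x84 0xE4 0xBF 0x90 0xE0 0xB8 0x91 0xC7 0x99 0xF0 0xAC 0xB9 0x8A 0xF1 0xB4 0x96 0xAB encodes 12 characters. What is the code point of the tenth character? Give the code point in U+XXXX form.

U+01D9

Offset 0: leading byte 0xF0 = 11110000 → 4-byte char #1 = F0 A7 98 81.
Offset 4: leading byte 0xE1 = 11100001 → 3-byte char #2 = E1 82 AB.
Offset 7: leading byte 0xE0 = 11100000 → 3-byte char #3 = E0 BD A1.
Offset 10: leading byte 0xE1 = 11100001 → 3-byte char #4 = E1 9B 91.
Offset 13: leading byte 0xEE = 11101110 → 3-byte char #5 = EE B0 AF.
Offset 16: leading byte 0x57 = 01010111 → 1-byte char #6 = 57.
Offset 17: leading byte 0xE6 = 11100110 → 3-byte char #7 = E6 AB 84.
Offset 20: leading byte 0xE4 = 11100100 → 3-byte char #8 = E4 BF 90.
Offset 23: leading byte 0xE0 = 11100000 → 3-byte char #9 = E0 B8 91.
Offset 26: leading byte 0xC7 = 11000111 → 2-byte char #10 = C7 99.
Leading byte 0xC7 = 11000111 matches 110xxxxx → 2-byte sequence.
Byte 1: 0xC7 = 11000111, payload 00111 (5 bits).
Byte 2: 0x99 = 10011001 (10xxxxxx ✓), payload 011001.
Concatenate: 00111011001 = 0x1D9 (11 bits → U+01D9).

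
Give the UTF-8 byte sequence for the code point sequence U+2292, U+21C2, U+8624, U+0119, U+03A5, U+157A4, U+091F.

E2 8A 92 E2 87 82 E8 98 A4 C4 99 CE A5 F0 95 9E A4 E0 A4 9F

U+2292: 3-byte form → E2 8A 92.
U+21C2: 3-byte form → E2 87 82.
U+8624: 3-byte form → E8 98 A4.
U+0119: 2-byte form → C4 99.
U+03A5: 2-byte form → CE A5.
U+157A4: 4-byte form → F0 95 9E A4.
U+091F: 3-byte form → E0 A4 9F.
Concatenated (20 bytes): E2 8A 92 E2 87 82 E8 98 A4 C4 99 CE A5 F0 95 9E A4 E0 A4 9F.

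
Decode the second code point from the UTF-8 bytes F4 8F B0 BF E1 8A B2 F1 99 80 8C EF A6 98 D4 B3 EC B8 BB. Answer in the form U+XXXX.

Offset 0: leading byte 0xF4 = 11110100 → 4-byte char #1 = F4 8F B0 BF.
Offset 4: leading byte 0xE1 = 11100001 → 3-byte char #2 = E1 8A B2.
Leading byte 0xE1 = 11100001 matches 1110xxxx → 3-byte sequence.
Byte 1: 0xE1 = 11100001, payload 0001 (4 bits).
Byte 2: 0x8A = 10001010 (10xxxxxx ✓), payload 001010.
Byte 3: 0xB2 = 10110010 (10xxxxxx ✓), payload 110010.
Concatenate: 0001001010110010 = 0x12B2 (16 bits → U+12B2).

U+12B2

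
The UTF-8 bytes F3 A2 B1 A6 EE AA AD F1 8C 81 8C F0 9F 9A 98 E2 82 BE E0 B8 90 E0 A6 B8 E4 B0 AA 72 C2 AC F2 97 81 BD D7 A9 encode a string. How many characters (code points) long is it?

Byte at offset 0: 0xF3 = 11110011 → 4-byte char (#1). Advance 4.
Byte at offset 4: 0xEE = 11101110 → 3-byte char (#2). Advance 3.
Byte at offset 7: 0xF1 = 11110001 → 4-byte char (#3). Advance 4.
Byte at offset 11: 0xF0 = 11110000 → 4-byte char (#4). Advance 4.
Byte at offset 15: 0xE2 = 11100010 → 3-byte char (#5). Advance 3.
Byte at offset 18: 0xE0 = 11100000 → 3-byte char (#6). Advance 3.
Byte at offset 21: 0xE0 = 11100000 → 3-byte char (#7). Advance 3.
Byte at offset 24: 0xE4 = 11100100 → 3-byte char (#8). Advance 3.
Byte at offset 27: 0x72 = 01110010 → 1-byte char (#9). Advance 1.
Byte at offset 28: 0xC2 = 11000010 → 2-byte char (#10). Advance 2.
Byte at offset 30: 0xF2 = 11110010 → 4-byte char (#11). Advance 4.
Byte at offset 34: 0xD7 = 11010111 → 2-byte char (#12). Advance 2.
Reached end at offset 36 after 12 code points.

12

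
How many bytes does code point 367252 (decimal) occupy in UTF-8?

U+59A94 = 0x59A94. UTF-8 uses 1 byte below 0x80, 2 below 0x800, 3 below 0x10000, 4 up to 0x10FFFF. 0x59A94 is in U+10000–U+10FFFF → 4 bytes.

4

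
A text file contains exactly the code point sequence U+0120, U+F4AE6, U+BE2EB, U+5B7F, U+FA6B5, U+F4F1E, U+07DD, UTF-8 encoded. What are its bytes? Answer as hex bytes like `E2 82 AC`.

U+0120: 2-byte form → C4 A0.
U+F4AE6: 4-byte form → F3 B4 AB A6.
U+BE2EB: 4-byte form → F2 BE 8B AB.
U+5B7F: 3-byte form → E5 AD BF.
U+FA6B5: 4-byte form → F3 BA 9A B5.
U+F4F1E: 4-byte form → F3 B4 BC 9E.
U+07DD: 2-byte form → DF 9D.
Concatenated (23 bytes): C4 A0 F3 B4 AB A6 F2 BE 8B AB E5 AD BF F3 BA 9A B5 F3 B4 BC 9E DF 9D.

C4 A0 F3 B4 AB A6 F2 BE 8B AB E5 AD BF F3 BA 9A B5 F3 B4 BC 9E DF 9D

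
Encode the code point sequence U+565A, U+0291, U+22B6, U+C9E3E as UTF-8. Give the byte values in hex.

U+565A: 3-byte form → E5 99 9A.
U+0291: 2-byte form → CA 91.
U+22B6: 3-byte form → E2 8A B6.
U+C9E3E: 4-byte form → F3 89 B8 BE.
Concatenated (12 bytes): E5 99 9A CA 91 E2 8A B6 F3 89 B8 BE.

E5 99 9A CA 91 E2 8A B6 F3 89 B8 BE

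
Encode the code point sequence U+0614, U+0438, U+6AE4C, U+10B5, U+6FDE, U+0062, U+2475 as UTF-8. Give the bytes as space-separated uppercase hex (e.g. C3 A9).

D8 94 D0 B8 F1 AA B9 8C E1 82 B5 E6 BF 9E 62 E2 91 B5

U+0614: 2-byte form → D8 94.
U+0438: 2-byte form → D0 B8.
U+6AE4C: 4-byte form → F1 AA B9 8C.
U+10B5: 3-byte form → E1 82 B5.
U+6FDE: 3-byte form → E6 BF 9E.
U+0062: 1-byte form → 62.
U+2475: 3-byte form → E2 91 B5.
Concatenated (18 bytes): D8 94 D0 B8 F1 AA B9 8C E1 82 B5 E6 BF 9E 62 E2 91 B5.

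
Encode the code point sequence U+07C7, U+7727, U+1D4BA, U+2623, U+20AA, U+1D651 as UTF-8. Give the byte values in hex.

DF 87 E7 9C A7 F0 9D 92 BA E2 98 A3 E2 82 AA F0 9D 99 91

U+07C7: 2-byte form → DF 87.
U+7727: 3-byte form → E7 9C A7.
U+1D4BA: 4-byte form → F0 9D 92 BA.
U+2623: 3-byte form → E2 98 A3.
U+20AA: 3-byte form → E2 82 AA.
U+1D651: 4-byte form → F0 9D 99 91.
Concatenated (19 bytes): DF 87 E7 9C A7 F0 9D 92 BA E2 98 A3 E2 82 AA F0 9D 99 91.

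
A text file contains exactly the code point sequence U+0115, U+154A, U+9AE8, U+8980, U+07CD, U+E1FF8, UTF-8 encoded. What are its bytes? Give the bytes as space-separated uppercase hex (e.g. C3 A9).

C4 95 E1 95 8A E9 AB A8 E8 A6 80 DF 8D F3 A1 BF B8

U+0115: 2-byte form → C4 95.
U+154A: 3-byte form → E1 95 8A.
U+9AE8: 3-byte form → E9 AB A8.
U+8980: 3-byte form → E8 A6 80.
U+07CD: 2-byte form → DF 8D.
U+E1FF8: 4-byte form → F3 A1 BF B8.
Concatenated (17 bytes): C4 95 E1 95 8A E9 AB A8 E8 A6 80 DF 8D F3 A1 BF B8.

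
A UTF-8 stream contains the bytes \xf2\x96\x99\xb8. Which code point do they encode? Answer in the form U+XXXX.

U+96678

Leading byte 0xF2 = 11110010 matches 11110xxx → 4-byte sequence.
Byte 1: 0xF2 = 11110010, payload 010 (3 bits).
Byte 2: 0x96 = 10010110 (10xxxxxx ✓), payload 010110.
Byte 3: 0x99 = 10011001 (10xxxxxx ✓), payload 011001.
Byte 4: 0xB8 = 10111000 (10xxxxxx ✓), payload 111000.
Concatenate: 010010110011001111000 = 0x96678 (21 bits → U+96678).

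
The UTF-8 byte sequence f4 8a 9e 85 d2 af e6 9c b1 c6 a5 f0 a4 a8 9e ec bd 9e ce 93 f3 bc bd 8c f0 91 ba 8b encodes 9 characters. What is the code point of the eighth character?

Offset 0: leading byte 0xF4 = 11110100 → 4-byte char #1 = F4 8A 9E 85.
Offset 4: leading byte 0xD2 = 11010010 → 2-byte char #2 = D2 AF.
Offset 6: leading byte 0xE6 = 11100110 → 3-byte char #3 = E6 9C B1.
Offset 9: leading byte 0xC6 = 11000110 → 2-byte char #4 = C6 A5.
Offset 11: leading byte 0xF0 = 11110000 → 4-byte char #5 = F0 A4 A8 9E.
Offset 15: leading byte 0xEC = 11101100 → 3-byte char #6 = EC BD 9E.
Offset 18: leading byte 0xCE = 11001110 → 2-byte char #7 = CE 93.
Offset 20: leading byte 0xF3 = 11110011 → 4-byte char #8 = F3 BC BD 8C.
Leading byte 0xF3 = 11110011 matches 11110xxx → 4-byte sequence.
Byte 1: 0xF3 = 11110011, payload 011 (3 bits).
Byte 2: 0xBC = 10111100 (10xxxxxx ✓), payload 111100.
Byte 3: 0xBD = 10111101 (10xxxxxx ✓), payload 111101.
Byte 4: 0x8C = 10001100 (10xxxxxx ✓), payload 001100.
Concatenate: 011111100111101001100 = 0xFCF4C (21 bits → U+FCF4C).

U+FCF4C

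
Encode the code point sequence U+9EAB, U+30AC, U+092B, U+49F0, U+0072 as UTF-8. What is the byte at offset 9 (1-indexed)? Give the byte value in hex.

0xAB

1-indexed offset 9 is 0-indexed offset 8.
U+9EAB → 3-byte form E9 BA AB at offsets 0–2.
U+30AC → 3-byte form E3 82 AC at offsets 3–5.
U+092B → 3-byte form E0 A4 AB at offsets 6–8.
Offset 8 falls in char 3's range; it's byte 3 of E0 A4 AB = 0xAB.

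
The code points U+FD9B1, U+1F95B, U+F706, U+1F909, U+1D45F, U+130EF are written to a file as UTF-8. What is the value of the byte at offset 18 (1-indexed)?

1-indexed offset 18 is 0-indexed offset 17.
U+FD9B1 → 4-byte form F3 BD A6 B1 at offsets 0–3.
U+1F95B → 4-byte form F0 9F A5 9B at offsets 4–7.
U+F706 → 3-byte form EF 9C 86 at offsets 8–10.
U+1F909 → 4-byte form F0 9F A4 89 at offsets 11–14.
U+1D45F → 4-byte form F0 9D 91 9F at offsets 15–18.
Offset 17 falls in char 5's range; it's byte 3 of F0 9D 91 9F = 0x91.

0x91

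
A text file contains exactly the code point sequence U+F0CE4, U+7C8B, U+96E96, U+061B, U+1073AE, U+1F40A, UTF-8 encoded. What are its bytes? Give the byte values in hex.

U+F0CE4: 4-byte form → F3 B0 B3 A4.
U+7C8B: 3-byte form → E7 B2 8B.
U+96E96: 4-byte form → F2 96 BA 96.
U+061B: 2-byte form → D8 9B.
U+1073AE: 4-byte form → F4 87 8E AE.
U+1F40A: 4-byte form → F0 9F 90 8A.
Concatenated (21 bytes): F3 B0 B3 A4 E7 B2 8B F2 96 BA 96 D8 9B F4 87 8E AE F0 9F 90 8A.

F3 B0 B3 A4 E7 B2 8B F2 96 BA 96 D8 9B F4 87 8E AE F0 9F 90 8A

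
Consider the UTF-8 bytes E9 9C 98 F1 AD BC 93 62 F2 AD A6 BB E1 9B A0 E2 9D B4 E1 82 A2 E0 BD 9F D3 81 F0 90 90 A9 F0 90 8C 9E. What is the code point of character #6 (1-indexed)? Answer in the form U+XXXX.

Offset 0: leading byte 0xE9 = 11101001 → 3-byte char #1 = E9 9C 98.
Offset 3: leading byte 0xF1 = 11110001 → 4-byte char #2 = F1 AD BC 93.
Offset 7: leading byte 0x62 = 01100010 → 1-byte char #3 = 62.
Offset 8: leading byte 0xF2 = 11110010 → 4-byte char #4 = F2 AD A6 BB.
Offset 12: leading byte 0xE1 = 11100001 → 3-byte char #5 = E1 9B A0.
Offset 15: leading byte 0xE2 = 11100010 → 3-byte char #6 = E2 9D B4.
Leading byte 0xE2 = 11100010 matches 1110xxxx → 3-byte sequence.
Byte 1: 0xE2 = 11100010, payload 0010 (4 bits).
Byte 2: 0x9D = 10011101 (10xxxxxx ✓), payload 011101.
Byte 3: 0xB4 = 10110100 (10xxxxxx ✓), payload 110100.
Concatenate: 0010011101110100 = 0x2774 (16 bits → U+2774).

U+2774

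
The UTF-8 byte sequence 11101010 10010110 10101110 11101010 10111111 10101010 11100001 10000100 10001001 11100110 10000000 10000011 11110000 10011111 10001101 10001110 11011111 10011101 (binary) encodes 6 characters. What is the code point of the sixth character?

Offset 0: leading byte 0xEA = 11101010 → 3-byte char #1 = EA 96 AE.
Offset 3: leading byte 0xEA = 11101010 → 3-byte char #2 = EA BF AA.
Offset 6: leading byte 0xE1 = 11100001 → 3-byte char #3 = E1 84 89.
Offset 9: leading byte 0xE6 = 11100110 → 3-byte char #4 = E6 80 83.
Offset 12: leading byte 0xF0 = 11110000 → 4-byte char #5 = F0 9F 8D 8E.
Offset 16: leading byte 0xDF = 11011111 → 2-byte char #6 = DF 9D.
Leading byte 0xDF = 11011111 matches 110xxxxx → 2-byte sequence.
Byte 1: 0xDF = 11011111, payload 11111 (5 bits).
Byte 2: 0x9D = 10011101 (10xxxxxx ✓), payload 011101.
Concatenate: 11111011101 = 0x7DD (11 bits → U+07DD).

U+07DD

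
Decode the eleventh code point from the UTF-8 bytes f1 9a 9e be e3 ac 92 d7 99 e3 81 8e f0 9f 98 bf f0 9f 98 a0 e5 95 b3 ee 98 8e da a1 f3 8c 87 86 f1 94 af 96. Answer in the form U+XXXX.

Offset 0: leading byte 0xF1 = 11110001 → 4-byte char #1 = F1 9A 9E BE.
Offset 4: leading byte 0xE3 = 11100011 → 3-byte char #2 = E3 AC 92.
Offset 7: leading byte 0xD7 = 11010111 → 2-byte char #3 = D7 99.
Offset 9: leading byte 0xE3 = 11100011 → 3-byte char #4 = E3 81 8E.
Offset 12: leading byte 0xF0 = 11110000 → 4-byte char #5 = F0 9F 98 BF.
Offset 16: leading byte 0xF0 = 11110000 → 4-byte char #6 = F0 9F 98 A0.
Offset 20: leading byte 0xE5 = 11100101 → 3-byte char #7 = E5 95 B3.
Offset 23: leading byte 0xEE = 11101110 → 3-byte char #8 = EE 98 8E.
Offset 26: leading byte 0xDA = 11011010 → 2-byte char #9 = DA A1.
Offset 28: leading byte 0xF3 = 11110011 → 4-byte char #10 = F3 8C 87 86.
Offset 32: leading byte 0xF1 = 11110001 → 4-byte char #11 = F1 94 AF 96.
Leading byte 0xF1 = 11110001 matches 11110xxx → 4-byte sequence.
Byte 1: 0xF1 = 11110001, payload 001 (3 bits).
Byte 2: 0x94 = 10010100 (10xxxxxx ✓), payload 010100.
Byte 3: 0xAF = 10101111 (10xxxxxx ✓), payload 101111.
Byte 4: 0x96 = 10010110 (10xxxxxx ✓), payload 010110.
Concatenate: 001010100101111010110 = 0x54BD6 (21 bits → U+54BD6).

U+54BD6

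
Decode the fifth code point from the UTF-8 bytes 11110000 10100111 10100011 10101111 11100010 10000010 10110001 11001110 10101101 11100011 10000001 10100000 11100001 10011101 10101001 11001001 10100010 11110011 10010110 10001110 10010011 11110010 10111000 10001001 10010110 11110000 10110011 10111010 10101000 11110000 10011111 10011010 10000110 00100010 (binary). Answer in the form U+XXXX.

Offset 0: leading byte 0xF0 = 11110000 → 4-byte char #1 = F0 A7 A3 AF.
Offset 4: leading byte 0xE2 = 11100010 → 3-byte char #2 = E2 82 B1.
Offset 7: leading byte 0xCE = 11001110 → 2-byte char #3 = CE AD.
Offset 9: leading byte 0xE3 = 11100011 → 3-byte char #4 = E3 81 A0.
Offset 12: leading byte 0xE1 = 11100001 → 3-byte char #5 = E1 9D A9.
Leading byte 0xE1 = 11100001 matches 1110xxxx → 3-byte sequence.
Byte 1: 0xE1 = 11100001, payload 0001 (4 bits).
Byte 2: 0x9D = 10011101 (10xxxxxx ✓), payload 011101.
Byte 3: 0xA9 = 10101001 (10xxxxxx ✓), payload 101001.
Concatenate: 0001011101101001 = 0x1769 (16 bits → U+1769).

U+1769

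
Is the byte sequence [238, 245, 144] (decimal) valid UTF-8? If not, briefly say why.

Leading byte 0xEE = 11101110 → 3-byte form.
Byte 2 is 0xF5 = 11110101, which is not 10xxxxxx — expected a continuation byte.

invalid (non-continuation byte where continuation expected)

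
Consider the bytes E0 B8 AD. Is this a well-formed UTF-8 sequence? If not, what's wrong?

Leading byte 0xE0 = 11100000 → 3-byte form.
Continuation bytes 0xB8=10111000, 0xAD=10101101 all match 10xxxxxx.
Decoded value 0xE2D is ≥ 0x800 (shortest form) and not a surrogate.

valid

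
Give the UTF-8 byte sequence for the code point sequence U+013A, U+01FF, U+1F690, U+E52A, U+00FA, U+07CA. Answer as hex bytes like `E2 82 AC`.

C4 BA C7 BF F0 9F 9A 90 EE 94 AA C3 BA DF 8A

U+013A: 2-byte form → C4 BA.
U+01FF: 2-byte form → C7 BF.
U+1F690: 4-byte form → F0 9F 9A 90.
U+E52A: 3-byte form → EE 94 AA.
U+00FA: 2-byte form → C3 BA.
U+07CA: 2-byte form → DF 8A.
Concatenated (15 bytes): C4 BA C7 BF F0 9F 9A 90 EE 94 AA C3 BA DF 8A.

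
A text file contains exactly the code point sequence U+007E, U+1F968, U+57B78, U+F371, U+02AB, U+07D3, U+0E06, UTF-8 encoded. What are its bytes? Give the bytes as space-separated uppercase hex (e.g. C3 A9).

7E F0 9F A5 A8 F1 97 AD B8 EF 8D B1 CA AB DF 93 E0 B8 86

U+007E: 1-byte form → 7E.
U+1F968: 4-byte form → F0 9F A5 A8.
U+57B78: 4-byte form → F1 97 AD B8.
U+F371: 3-byte form → EF 8D B1.
U+02AB: 2-byte form → CA AB.
U+07D3: 2-byte form → DF 93.
U+0E06: 3-byte form → E0 B8 86.
Concatenated (19 bytes): 7E F0 9F A5 A8 F1 97 AD B8 EF 8D B1 CA AB DF 93 E0 B8 86.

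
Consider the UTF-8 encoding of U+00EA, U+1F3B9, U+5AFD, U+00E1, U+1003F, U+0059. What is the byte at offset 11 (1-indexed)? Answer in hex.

1-indexed offset 11 is 0-indexed offset 10.
U+00EA → 2-byte form C3 AA at offsets 0–1.
U+1F3B9 → 4-byte form F0 9F 8E B9 at offsets 2–5.
U+5AFD → 3-byte form E5 AB BD at offsets 6–8.
U+00E1 → 2-byte form C3 A1 at offsets 9–10.
Offset 10 falls in char 4's range; it's byte 2 of C3 A1 = 0xA1.

0xA1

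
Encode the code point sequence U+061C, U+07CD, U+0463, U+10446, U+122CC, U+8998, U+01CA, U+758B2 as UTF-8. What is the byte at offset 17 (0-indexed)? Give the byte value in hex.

0xC7

U+061C → 2-byte form D8 9C at offsets 0–1.
U+07CD → 2-byte form DF 8D at offsets 2–3.
U+0463 → 2-byte form D1 A3 at offsets 4–5.
U+10446 → 4-byte form F0 90 91 86 at offsets 6–9.
U+122CC → 4-byte form F0 92 8B 8C at offsets 10–13.
U+8998 → 3-byte form E8 A6 98 at offsets 14–16.
U+01CA → 2-byte form C7 8A at offsets 17–18.
Offset 17 falls in char 7's range; it's byte 1 of C7 8A = 0xC7.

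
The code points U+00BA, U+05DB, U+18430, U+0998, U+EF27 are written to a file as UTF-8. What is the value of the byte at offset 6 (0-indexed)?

U+00BA → 2-byte form C2 BA at offsets 0–1.
U+05DB → 2-byte form D7 9B at offsets 2–3.
U+18430 → 4-byte form F0 98 90 B0 at offsets 4–7.
Offset 6 falls in char 3's range; it's byte 3 of F0 98 90 B0 = 0x90.

0x90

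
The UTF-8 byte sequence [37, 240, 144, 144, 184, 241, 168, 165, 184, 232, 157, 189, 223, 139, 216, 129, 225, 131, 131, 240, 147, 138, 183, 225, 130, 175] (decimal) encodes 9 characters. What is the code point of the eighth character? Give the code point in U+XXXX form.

U+132B7

Offset 0: leading byte 0x25 = 00100101 → 1-byte char #1 = 25.
Offset 1: leading byte 0xF0 = 11110000 → 4-byte char #2 = F0 90 90 B8.
Offset 5: leading byte 0xF1 = 11110001 → 4-byte char #3 = F1 A8 A5 B8.
Offset 9: leading byte 0xE8 = 11101000 → 3-byte char #4 = E8 9D BD.
Offset 12: leading byte 0xDF = 11011111 → 2-byte char #5 = DF 8B.
Offset 14: leading byte 0xD8 = 11011000 → 2-byte char #6 = D8 81.
Offset 16: leading byte 0xE1 = 11100001 → 3-byte char #7 = E1 83 83.
Offset 19: leading byte 0xF0 = 11110000 → 4-byte char #8 = F0 93 8A B7.
Leading byte 0xF0 = 11110000 matches 11110xxx → 4-byte sequence.
Byte 1: 0xF0 = 11110000, payload 000 (3 bits).
Byte 2: 0x93 = 10010011 (10xxxxxx ✓), payload 010011.
Byte 3: 0x8A = 10001010 (10xxxxxx ✓), payload 001010.
Byte 4: 0xB7 = 10110111 (10xxxxxx ✓), payload 110111.
Concatenate: 000010011001010110111 = 0x132B7 (21 bits → U+132B7).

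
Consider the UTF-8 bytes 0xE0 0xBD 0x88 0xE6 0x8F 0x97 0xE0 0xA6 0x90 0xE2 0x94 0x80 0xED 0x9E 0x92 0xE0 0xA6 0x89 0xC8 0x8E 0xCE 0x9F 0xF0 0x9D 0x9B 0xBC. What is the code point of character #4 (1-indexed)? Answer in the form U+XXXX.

Offset 0: leading byte 0xE0 = 11100000 → 3-byte char #1 = E0 BD 88.
Offset 3: leading byte 0xE6 = 11100110 → 3-byte char #2 = E6 8F 97.
Offset 6: leading byte 0xE0 = 11100000 → 3-byte char #3 = E0 A6 90.
Offset 9: leading byte 0xE2 = 11100010 → 3-byte char #4 = E2 94 80.
Leading byte 0xE2 = 11100010 matches 1110xxxx → 3-byte sequence.
Byte 1: 0xE2 = 11100010, payload 0010 (4 bits).
Byte 2: 0x94 = 10010100 (10xxxxxx ✓), payload 010100.
Byte 3: 0x80 = 10000000 (10xxxxxx ✓), payload 000000.
Concatenate: 0010010100000000 = 0x2500 (16 bits → U+2500).

U+2500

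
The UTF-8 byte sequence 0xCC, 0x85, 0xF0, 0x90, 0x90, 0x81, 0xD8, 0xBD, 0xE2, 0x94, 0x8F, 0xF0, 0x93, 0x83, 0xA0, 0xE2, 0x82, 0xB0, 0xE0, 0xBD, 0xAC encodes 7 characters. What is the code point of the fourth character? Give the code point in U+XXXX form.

U+250F

Offset 0: leading byte 0xCC = 11001100 → 2-byte char #1 = CC 85.
Offset 2: leading byte 0xF0 = 11110000 → 4-byte char #2 = F0 90 90 81.
Offset 6: leading byte 0xD8 = 11011000 → 2-byte char #3 = D8 BD.
Offset 8: leading byte 0xE2 = 11100010 → 3-byte char #4 = E2 94 8F.
Leading byte 0xE2 = 11100010 matches 1110xxxx → 3-byte sequence.
Byte 1: 0xE2 = 11100010, payload 0010 (4 bits).
Byte 2: 0x94 = 10010100 (10xxxxxx ✓), payload 010100.
Byte 3: 0x8F = 10001111 (10xxxxxx ✓), payload 001111.
Concatenate: 0010010100001111 = 0x250F (16 bits → U+250F).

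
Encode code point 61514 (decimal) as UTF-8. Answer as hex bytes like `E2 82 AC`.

EF 81 8A

U+F04A = 0xF04A = 61514 decimal. In range U+0800–U+FFFF → 3-byte form: 1110xxxx 10xxxxxx 10xxxxxx.
Binary (16 bits): 1111000001001010.
Split 4+6+6: 1111 | 000001 | 001010.
Byte 1: 11101111 = 0xEF.
Byte 2: 10000001 = 0x81.
Byte 3: 10001010 = 0x8A.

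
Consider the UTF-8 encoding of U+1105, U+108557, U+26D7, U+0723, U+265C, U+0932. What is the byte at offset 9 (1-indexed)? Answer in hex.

1-indexed offset 9 is 0-indexed offset 8.
U+1105 → 3-byte form E1 84 85 at offsets 0–2.
U+108557 → 4-byte form F4 88 95 97 at offsets 3–6.
U+26D7 → 3-byte form E2 9B 97 at offsets 7–9.
Offset 8 falls in char 3's range; it's byte 2 of E2 9B 97 = 0x9B.

0x9B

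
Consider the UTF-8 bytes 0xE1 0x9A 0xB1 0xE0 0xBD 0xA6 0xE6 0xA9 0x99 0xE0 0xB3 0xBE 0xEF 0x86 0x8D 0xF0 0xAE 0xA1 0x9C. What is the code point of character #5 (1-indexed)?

Offset 0: leading byte 0xE1 = 11100001 → 3-byte char #1 = E1 9A B1.
Offset 3: leading byte 0xE0 = 11100000 → 3-byte char #2 = E0 BD A6.
Offset 6: leading byte 0xE6 = 11100110 → 3-byte char #3 = E6 A9 99.
Offset 9: leading byte 0xE0 = 11100000 → 3-byte char #4 = E0 B3 BE.
Offset 12: leading byte 0xEF = 11101111 → 3-byte char #5 = EF 86 8D.
Leading byte 0xEF = 11101111 matches 1110xxxx → 3-byte sequence.
Byte 1: 0xEF = 11101111, payload 1111 (4 bits).
Byte 2: 0x86 = 10000110 (10xxxxxx ✓), payload 000110.
Byte 3: 0x8D = 10001101 (10xxxxxx ✓), payload 001101.
Concatenate: 1111000110001101 = 0xF18D (16 bits → U+F18D).

U+F18D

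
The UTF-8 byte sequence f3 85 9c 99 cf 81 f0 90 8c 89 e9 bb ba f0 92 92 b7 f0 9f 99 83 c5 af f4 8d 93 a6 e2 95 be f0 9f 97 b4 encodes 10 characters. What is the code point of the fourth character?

Offset 0: leading byte 0xF3 = 11110011 → 4-byte char #1 = F3 85 9C 99.
Offset 4: leading byte 0xCF = 11001111 → 2-byte char #2 = CF 81.
Offset 6: leading byte 0xF0 = 11110000 → 4-byte char #3 = F0 90 8C 89.
Offset 10: leading byte 0xE9 = 11101001 → 3-byte char #4 = E9 BB BA.
Leading byte 0xE9 = 11101001 matches 1110xxxx → 3-byte sequence.
Byte 1: 0xE9 = 11101001, payload 1001 (4 bits).
Byte 2: 0xBB = 10111011 (10xxxxxx ✓), payload 111011.
Byte 3: 0xBA = 10111010 (10xxxxxx ✓), payload 111010.
Concatenate: 1001111011111010 = 0x9EFA (16 bits → U+9EFA).

U+9EFA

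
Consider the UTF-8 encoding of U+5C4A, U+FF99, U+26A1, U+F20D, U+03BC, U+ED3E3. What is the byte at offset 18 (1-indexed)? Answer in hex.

0xA3

1-indexed offset 18 is 0-indexed offset 17.
U+5C4A → 3-byte form E5 B1 8A at offsets 0–2.
U+FF99 → 3-byte form EF BE 99 at offsets 3–5.
U+26A1 → 3-byte form E2 9A A1 at offsets 6–8.
U+F20D → 3-byte form EF 88 8D at offsets 9–11.
U+03BC → 2-byte form CE BC at offsets 12–13.
U+ED3E3 → 4-byte form F3 AD 8F A3 at offsets 14–17.
Offset 17 falls in char 6's range; it's byte 4 of F3 AD 8F A3 = 0xA3.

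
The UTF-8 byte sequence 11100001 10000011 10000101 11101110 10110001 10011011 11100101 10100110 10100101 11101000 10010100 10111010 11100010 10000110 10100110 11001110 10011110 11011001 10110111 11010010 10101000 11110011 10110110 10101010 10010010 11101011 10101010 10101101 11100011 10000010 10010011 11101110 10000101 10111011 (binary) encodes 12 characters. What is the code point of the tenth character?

U+BAAD

Offset 0: leading byte 0xE1 = 11100001 → 3-byte char #1 = E1 83 85.
Offset 3: leading byte 0xEE = 11101110 → 3-byte char #2 = EE B1 9B.
Offset 6: leading byte 0xE5 = 11100101 → 3-byte char #3 = E5 A6 A5.
Offset 9: leading byte 0xE8 = 11101000 → 3-byte char #4 = E8 94 BA.
Offset 12: leading byte 0xE2 = 11100010 → 3-byte char #5 = E2 86 A6.
Offset 15: leading byte 0xCE = 11001110 → 2-byte char #6 = CE 9E.
Offset 17: leading byte 0xD9 = 11011001 → 2-byte char #7 = D9 B7.
Offset 19: leading byte 0xD2 = 11010010 → 2-byte char #8 = D2 A8.
Offset 21: leading byte 0xF3 = 11110011 → 4-byte char #9 = F3 B6 AA 92.
Offset 25: leading byte 0xEB = 11101011 → 3-byte char #10 = EB AA AD.
Leading byte 0xEB = 11101011 matches 1110xxxx → 3-byte sequence.
Byte 1: 0xEB = 11101011, payload 1011 (4 bits).
Byte 2: 0xAA = 10101010 (10xxxxxx ✓), payload 101010.
Byte 3: 0xAD = 10101101 (10xxxxxx ✓), payload 101101.
Concatenate: 1011101010101101 = 0xBAAD (16 bits → U+BAAD).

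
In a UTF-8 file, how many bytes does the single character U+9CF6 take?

U+9CF6 = 0x9CF6. UTF-8 uses 1 byte below 0x80, 2 below 0x800, 3 below 0x10000, 4 up to 0x10FFFF. 0x9CF6 is in U+0800–U+FFFF → 3 bytes.

3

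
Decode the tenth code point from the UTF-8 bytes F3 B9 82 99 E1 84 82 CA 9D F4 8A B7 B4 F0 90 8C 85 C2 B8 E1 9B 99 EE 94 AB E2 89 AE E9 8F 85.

U+93C5

Offset 0: leading byte 0xF3 = 11110011 → 4-byte char #1 = F3 B9 82 99.
Offset 4: leading byte 0xE1 = 11100001 → 3-byte char #2 = E1 84 82.
Offset 7: leading byte 0xCA = 11001010 → 2-byte char #3 = CA 9D.
Offset 9: leading byte 0xF4 = 11110100 → 4-byte char #4 = F4 8A B7 B4.
Offset 13: leading byte 0xF0 = 11110000 → 4-byte char #5 = F0 90 8C 85.
Offset 17: leading byte 0xC2 = 11000010 → 2-byte char #6 = C2 B8.
Offset 19: leading byte 0xE1 = 11100001 → 3-byte char #7 = E1 9B 99.
Offset 22: leading byte 0xEE = 11101110 → 3-byte char #8 = EE 94 AB.
Offset 25: leading byte 0xE2 = 11100010 → 3-byte char #9 = E2 89 AE.
Offset 28: leading byte 0xE9 = 11101001 → 3-byte char #10 = E9 8F 85.
Leading byte 0xE9 = 11101001 matches 1110xxxx → 3-byte sequence.
Byte 1: 0xE9 = 11101001, payload 1001 (4 bits).
Byte 2: 0x8F = 10001111 (10xxxxxx ✓), payload 001111.
Byte 3: 0x85 = 10000101 (10xxxxxx ✓), payload 000101.
Concatenate: 1001001111000101 = 0x93C5 (16 bits → U+93C5).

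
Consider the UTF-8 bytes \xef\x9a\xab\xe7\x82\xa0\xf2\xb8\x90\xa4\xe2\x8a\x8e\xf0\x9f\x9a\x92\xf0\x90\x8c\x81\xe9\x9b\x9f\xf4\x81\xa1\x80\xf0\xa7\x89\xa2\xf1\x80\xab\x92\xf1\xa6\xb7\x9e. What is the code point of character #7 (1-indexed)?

Offset 0: leading byte 0xEF = 11101111 → 3-byte char #1 = EF 9A AB.
Offset 3: leading byte 0xE7 = 11100111 → 3-byte char #2 = E7 82 A0.
Offset 6: leading byte 0xF2 = 11110010 → 4-byte char #3 = F2 B8 90 A4.
Offset 10: leading byte 0xE2 = 11100010 → 3-byte char #4 = E2 8A 8E.
Offset 13: leading byte 0xF0 = 11110000 → 4-byte char #5 = F0 9F 9A 92.
Offset 17: leading byte 0xF0 = 11110000 → 4-byte char #6 = F0 90 8C 81.
Offset 21: leading byte 0xE9 = 11101001 → 3-byte char #7 = E9 9B 9F.
Leading byte 0xE9 = 11101001 matches 1110xxxx → 3-byte sequence.
Byte 1: 0xE9 = 11101001, payload 1001 (4 bits).
Byte 2: 0x9B = 10011011 (10xxxxxx ✓), payload 011011.
Byte 3: 0x9F = 10011111 (10xxxxxx ✓), payload 011111.
Concatenate: 1001011011011111 = 0x96DF (16 bits → U+96DF).

U+96DF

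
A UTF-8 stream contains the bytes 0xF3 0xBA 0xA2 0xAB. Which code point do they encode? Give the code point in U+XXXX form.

Leading byte 0xF3 = 11110011 matches 11110xxx → 4-byte sequence.
Byte 1: 0xF3 = 11110011, payload 011 (3 bits).
Byte 2: 0xBA = 10111010 (10xxxxxx ✓), payload 111010.
Byte 3: 0xA2 = 10100010 (10xxxxxx ✓), payload 100010.
Byte 4: 0xAB = 10101011 (10xxxxxx ✓), payload 101011.
Concatenate: 011111010100010101011 = 0xFA8AB (21 bits → U+FA8AB).

U+FA8AB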